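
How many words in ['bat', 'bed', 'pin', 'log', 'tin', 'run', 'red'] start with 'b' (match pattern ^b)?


Pattern ^b anchors to start of word. Check which words begin with 'b':
  'bat' -> MATCH (starts with 'b')
  'bed' -> MATCH (starts with 'b')
  'pin' -> no
  'log' -> no
  'tin' -> no
  'run' -> no
  'red' -> no
Matching words: ['bat', 'bed']
Count: 2

2


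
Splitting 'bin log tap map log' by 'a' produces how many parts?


Splitting by 'a' breaks the string at each occurrence of the separator.
Text: 'bin log tap map log'
Parts after split:
  Part 1: 'bin log t'
  Part 2: 'p m'
  Part 3: 'p log'
Total parts: 3

3


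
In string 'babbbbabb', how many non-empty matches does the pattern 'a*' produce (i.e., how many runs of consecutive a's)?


Pattern 'a*' matches zero or more a's. We want non-empty runs of consecutive a's.
String: 'babbbbabb'
Walking through the string to find runs of a's:
  Run 1: positions 1-1 -> 'a'
  Run 2: positions 6-6 -> 'a'
Non-empty runs found: ['a', 'a']
Count: 2

2


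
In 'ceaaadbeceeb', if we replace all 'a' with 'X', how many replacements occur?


re.sub('a', 'X', text) replaces every occurrence of 'a' with 'X'.
Text: 'ceaaadbeceeb'
Scanning for 'a':
  pos 2: 'a' -> replacement #1
  pos 3: 'a' -> replacement #2
  pos 4: 'a' -> replacement #3
Total replacements: 3

3


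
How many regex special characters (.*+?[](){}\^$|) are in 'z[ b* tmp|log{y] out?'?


Regex special characters are: . * + ? [ ] ( ) { } \ ^ $ |
Scanning 'z[ b* tmp|log{y] out?':
  pos 1: '[' -> SPECIAL
  pos 4: '*' -> SPECIAL
  pos 9: '|' -> SPECIAL
  pos 13: '{' -> SPECIAL
  pos 15: ']' -> SPECIAL
  pos 20: '?' -> SPECIAL
Special chars found: ['[', '*', '|', '{', ']', '?']
Total: 6

6


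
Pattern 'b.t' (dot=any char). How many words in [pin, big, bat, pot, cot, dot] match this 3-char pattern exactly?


Pattern 'b.t' means: starts with 'b', any single char, ends with 't'.
Checking each word (must be exactly 3 chars):
  'pin' (len=3): no
  'big' (len=3): no
  'bat' (len=3): MATCH
  'pot' (len=3): no
  'cot' (len=3): no
  'dot' (len=3): no
Matching words: ['bat']
Total: 1

1


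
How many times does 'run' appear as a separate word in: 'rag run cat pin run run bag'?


Scanning each word for exact match 'run':
  Word 1: 'rag' -> no
  Word 2: 'run' -> MATCH
  Word 3: 'cat' -> no
  Word 4: 'pin' -> no
  Word 5: 'run' -> MATCH
  Word 6: 'run' -> MATCH
  Word 7: 'bag' -> no
Total matches: 3

3


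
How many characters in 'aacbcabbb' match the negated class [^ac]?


Negated class [^ac] matches any char NOT in {a, c}
Scanning 'aacbcabbb':
  pos 0: 'a' -> no (excluded)
  pos 1: 'a' -> no (excluded)
  pos 2: 'c' -> no (excluded)
  pos 3: 'b' -> MATCH
  pos 4: 'c' -> no (excluded)
  pos 5: 'a' -> no (excluded)
  pos 6: 'b' -> MATCH
  pos 7: 'b' -> MATCH
  pos 8: 'b' -> MATCH
Total matches: 4

4


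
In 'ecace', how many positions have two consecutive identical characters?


Looking for consecutive identical characters in 'ecace':
  pos 0-1: 'e' vs 'c' -> different
  pos 1-2: 'c' vs 'a' -> different
  pos 2-3: 'a' vs 'c' -> different
  pos 3-4: 'c' vs 'e' -> different
Consecutive identical pairs: []
Count: 0

0


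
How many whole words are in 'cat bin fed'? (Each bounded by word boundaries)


Word boundaries (\b) mark the start/end of each word.
Text: 'cat bin fed'
Splitting by whitespace:
  Word 1: 'cat'
  Word 2: 'bin'
  Word 3: 'fed'
Total whole words: 3

3


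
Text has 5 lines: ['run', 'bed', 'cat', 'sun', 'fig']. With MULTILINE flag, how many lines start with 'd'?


With MULTILINE flag, ^ matches the start of each line.
Lines: ['run', 'bed', 'cat', 'sun', 'fig']
Checking which lines start with 'd':
  Line 1: 'run' -> no
  Line 2: 'bed' -> no
  Line 3: 'cat' -> no
  Line 4: 'sun' -> no
  Line 5: 'fig' -> no
Matching lines: []
Count: 0

0


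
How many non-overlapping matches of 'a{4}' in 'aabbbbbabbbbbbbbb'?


Pattern 'a{4}' matches exactly 4 consecutive a's (greedy, non-overlapping).
String: 'aabbbbbabbbbbbbbb'
Scanning for runs of a's:
  Run at pos 0: 'aa' (length 2) -> 0 match(es)
  Run at pos 7: 'a' (length 1) -> 0 match(es)
Matches found: []
Total: 0

0


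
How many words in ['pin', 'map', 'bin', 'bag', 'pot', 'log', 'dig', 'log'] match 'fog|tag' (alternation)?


Alternation 'fog|tag' matches either 'fog' or 'tag'.
Checking each word:
  'pin' -> no
  'map' -> no
  'bin' -> no
  'bag' -> no
  'pot' -> no
  'log' -> no
  'dig' -> no
  'log' -> no
Matches: []
Count: 0

0


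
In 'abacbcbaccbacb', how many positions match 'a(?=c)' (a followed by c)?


Lookahead 'a(?=c)' matches 'a' only when followed by 'c'.
String: 'abacbcbaccbacb'
Checking each position where char is 'a':
  pos 0: 'a' -> no (next='b')
  pos 2: 'a' -> MATCH (next='c')
  pos 7: 'a' -> MATCH (next='c')
  pos 11: 'a' -> MATCH (next='c')
Matching positions: [2, 7, 11]
Count: 3

3


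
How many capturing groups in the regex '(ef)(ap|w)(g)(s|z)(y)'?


To count capturing groups, count each '(' that starts a group.
Pattern: '(ef)(ap|w)(g)(s|z)(y)'
Walking through the pattern:
  Position 0: '(' -> group #1
  Position 4: '(' -> group #2
  Position 10: '(' -> group #3
  Position 13: '(' -> group #4
  Position 18: '(' -> group #5
Total capturing groups: 5

5


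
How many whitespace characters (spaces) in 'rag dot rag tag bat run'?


\s matches whitespace characters (spaces, tabs, etc.).
Text: 'rag dot rag tag bat run'
This text has 6 words separated by spaces.
Number of spaces = number of words - 1 = 6 - 1 = 5

5


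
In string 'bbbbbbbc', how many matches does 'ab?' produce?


Pattern 'ab?' matches 'a' optionally followed by 'b'.
String: 'bbbbbbbc'
Scanning left to right for 'a' then checking next char:
Total matches: 0

0


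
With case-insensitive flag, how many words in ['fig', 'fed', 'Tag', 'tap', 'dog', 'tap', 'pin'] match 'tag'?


Case-insensitive matching: compare each word's lowercase form to 'tag'.
  'fig' -> lower='fig' -> no
  'fed' -> lower='fed' -> no
  'Tag' -> lower='tag' -> MATCH
  'tap' -> lower='tap' -> no
  'dog' -> lower='dog' -> no
  'tap' -> lower='tap' -> no
  'pin' -> lower='pin' -> no
Matches: ['Tag']
Count: 1

1


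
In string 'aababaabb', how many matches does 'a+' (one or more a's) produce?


Pattern 'a+' matches one or more consecutive a's.
String: 'aababaabb'
Scanning for runs of a:
  Match 1: 'aa' (length 2)
  Match 2: 'a' (length 1)
  Match 3: 'aa' (length 2)
Total matches: 3

3


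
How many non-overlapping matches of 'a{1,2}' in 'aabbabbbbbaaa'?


Pattern 'a{1,2}' matches between 1 and 2 consecutive a's (greedy).
String: 'aabbabbbbbaaa'
Finding runs of a's and applying greedy matching:
  Run at pos 0: 'aa' (length 2)
  Run at pos 4: 'a' (length 1)
  Run at pos 10: 'aaa' (length 3)
Matches: ['aa', 'a', 'aa', 'a']
Count: 4

4


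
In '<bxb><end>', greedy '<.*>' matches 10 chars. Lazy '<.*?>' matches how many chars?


Greedy '<.*>' tries to match as MUCH as possible.
Lazy '<.*?>' tries to match as LITTLE as possible.

String: '<bxb><end>'
Greedy '<.*>' starts at first '<' and extends to the LAST '>': '<bxb><end>' (10 chars)
Lazy '<.*?>' starts at first '<' and stops at the FIRST '>': '<bxb>' (5 chars)

5


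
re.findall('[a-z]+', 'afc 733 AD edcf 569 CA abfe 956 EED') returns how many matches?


Pattern '[a-z]+' finds one or more lowercase letters.
Text: 'afc 733 AD edcf 569 CA abfe 956 EED'
Scanning for matches:
  Match 1: 'afc'
  Match 2: 'edcf'
  Match 3: 'abfe'
Total matches: 3

3


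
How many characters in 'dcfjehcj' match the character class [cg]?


Character class [cg] matches any of: {c, g}
Scanning string 'dcfjehcj' character by character:
  pos 0: 'd' -> no
  pos 1: 'c' -> MATCH
  pos 2: 'f' -> no
  pos 3: 'j' -> no
  pos 4: 'e' -> no
  pos 5: 'h' -> no
  pos 6: 'c' -> MATCH
  pos 7: 'j' -> no
Total matches: 2

2


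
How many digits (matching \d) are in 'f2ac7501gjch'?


\d matches any digit 0-9.
Scanning 'f2ac7501gjch':
  pos 1: '2' -> DIGIT
  pos 4: '7' -> DIGIT
  pos 5: '5' -> DIGIT
  pos 6: '0' -> DIGIT
  pos 7: '1' -> DIGIT
Digits found: ['2', '7', '5', '0', '1']
Total: 5

5


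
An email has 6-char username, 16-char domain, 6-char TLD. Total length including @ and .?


An email address has format: username@domain.tld
Username length: 6
'@' character: 1
Domain length: 16
'.' character: 1
TLD length: 6
Total = 6 + 1 + 16 + 1 + 6 = 30

30


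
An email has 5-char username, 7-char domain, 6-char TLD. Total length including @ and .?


An email address has format: username@domain.tld
Username length: 5
'@' character: 1
Domain length: 7
'.' character: 1
TLD length: 6
Total = 5 + 1 + 7 + 1 + 6 = 20

20


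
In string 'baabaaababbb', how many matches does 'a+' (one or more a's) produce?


Pattern 'a+' matches one or more consecutive a's.
String: 'baabaaababbb'
Scanning for runs of a:
  Match 1: 'aa' (length 2)
  Match 2: 'aaa' (length 3)
  Match 3: 'a' (length 1)
Total matches: 3

3


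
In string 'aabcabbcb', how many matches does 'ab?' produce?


Pattern 'ab?' matches 'a' optionally followed by 'b'.
String: 'aabcabbcb'
Scanning left to right for 'a' then checking next char:
  Match 1: 'a' (a not followed by b)
  Match 2: 'ab' (a followed by b)
  Match 3: 'ab' (a followed by b)
Total matches: 3

3


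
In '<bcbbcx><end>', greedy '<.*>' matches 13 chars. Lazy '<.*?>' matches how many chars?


Greedy '<.*>' tries to match as MUCH as possible.
Lazy '<.*?>' tries to match as LITTLE as possible.

String: '<bcbbcx><end>'
Greedy '<.*>' starts at first '<' and extends to the LAST '>': '<bcbbcx><end>' (13 chars)
Lazy '<.*?>' starts at first '<' and stops at the FIRST '>': '<bcbbcx>' (8 chars)

8


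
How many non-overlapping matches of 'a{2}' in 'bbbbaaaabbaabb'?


Pattern 'a{2}' matches exactly 2 consecutive a's (greedy, non-overlapping).
String: 'bbbbaaaabbaabb'
Scanning for runs of a's:
  Run at pos 4: 'aaaa' (length 4) -> 2 match(es)
  Run at pos 10: 'aa' (length 2) -> 1 match(es)
Matches found: ['aa', 'aa', 'aa']
Total: 3

3


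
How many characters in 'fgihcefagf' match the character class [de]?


Character class [de] matches any of: {d, e}
Scanning string 'fgihcefagf' character by character:
  pos 0: 'f' -> no
  pos 1: 'g' -> no
  pos 2: 'i' -> no
  pos 3: 'h' -> no
  pos 4: 'c' -> no
  pos 5: 'e' -> MATCH
  pos 6: 'f' -> no
  pos 7: 'a' -> no
  pos 8: 'g' -> no
  pos 9: 'f' -> no
Total matches: 1

1


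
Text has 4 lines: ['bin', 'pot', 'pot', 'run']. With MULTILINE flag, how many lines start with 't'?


With MULTILINE flag, ^ matches the start of each line.
Lines: ['bin', 'pot', 'pot', 'run']
Checking which lines start with 't':
  Line 1: 'bin' -> no
  Line 2: 'pot' -> no
  Line 3: 'pot' -> no
  Line 4: 'run' -> no
Matching lines: []
Count: 0

0


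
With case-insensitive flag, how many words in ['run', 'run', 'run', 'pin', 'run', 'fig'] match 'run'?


Case-insensitive matching: compare each word's lowercase form to 'run'.
  'run' -> lower='run' -> MATCH
  'run' -> lower='run' -> MATCH
  'run' -> lower='run' -> MATCH
  'pin' -> lower='pin' -> no
  'run' -> lower='run' -> MATCH
  'fig' -> lower='fig' -> no
Matches: ['run', 'run', 'run', 'run']
Count: 4

4


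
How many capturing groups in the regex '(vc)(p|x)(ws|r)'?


To count capturing groups, count each '(' that starts a group.
Pattern: '(vc)(p|x)(ws|r)'
Walking through the pattern:
  Position 0: '(' -> group #1
  Position 4: '(' -> group #2
  Position 9: '(' -> group #3
Total capturing groups: 3

3


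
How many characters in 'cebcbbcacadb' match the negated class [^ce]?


Negated class [^ce] matches any char NOT in {c, e}
Scanning 'cebcbbcacadb':
  pos 0: 'c' -> no (excluded)
  pos 1: 'e' -> no (excluded)
  pos 2: 'b' -> MATCH
  pos 3: 'c' -> no (excluded)
  pos 4: 'b' -> MATCH
  pos 5: 'b' -> MATCH
  pos 6: 'c' -> no (excluded)
  pos 7: 'a' -> MATCH
  pos 8: 'c' -> no (excluded)
  pos 9: 'a' -> MATCH
  pos 10: 'd' -> MATCH
  pos 11: 'b' -> MATCH
Total matches: 7

7


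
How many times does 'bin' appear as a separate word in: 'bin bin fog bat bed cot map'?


Scanning each word for exact match 'bin':
  Word 1: 'bin' -> MATCH
  Word 2: 'bin' -> MATCH
  Word 3: 'fog' -> no
  Word 4: 'bat' -> no
  Word 5: 'bed' -> no
  Word 6: 'cot' -> no
  Word 7: 'map' -> no
Total matches: 2

2


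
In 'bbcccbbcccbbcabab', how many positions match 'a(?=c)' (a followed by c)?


Lookahead 'a(?=c)' matches 'a' only when followed by 'c'.
String: 'bbcccbbcccbbcabab'
Checking each position where char is 'a':
  pos 13: 'a' -> no (next='b')
  pos 15: 'a' -> no (next='b')
Matching positions: []
Count: 0

0


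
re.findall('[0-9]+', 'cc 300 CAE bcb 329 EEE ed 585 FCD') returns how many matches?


Pattern '[0-9]+' finds one or more digits.
Text: 'cc 300 CAE bcb 329 EEE ed 585 FCD'
Scanning for matches:
  Match 1: '300'
  Match 2: '329'
  Match 3: '585'
Total matches: 3

3


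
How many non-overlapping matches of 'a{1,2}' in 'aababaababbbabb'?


Pattern 'a{1,2}' matches between 1 and 2 consecutive a's (greedy).
String: 'aababaababbbabb'
Finding runs of a's and applying greedy matching:
  Run at pos 0: 'aa' (length 2)
  Run at pos 3: 'a' (length 1)
  Run at pos 5: 'aa' (length 2)
  Run at pos 8: 'a' (length 1)
  Run at pos 12: 'a' (length 1)
Matches: ['aa', 'a', 'aa', 'a', 'a']
Count: 5

5


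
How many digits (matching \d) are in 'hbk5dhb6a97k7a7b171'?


\d matches any digit 0-9.
Scanning 'hbk5dhb6a97k7a7b171':
  pos 3: '5' -> DIGIT
  pos 7: '6' -> DIGIT
  pos 9: '9' -> DIGIT
  pos 10: '7' -> DIGIT
  pos 12: '7' -> DIGIT
  pos 14: '7' -> DIGIT
  pos 16: '1' -> DIGIT
  pos 17: '7' -> DIGIT
  pos 18: '1' -> DIGIT
Digits found: ['5', '6', '9', '7', '7', '7', '1', '7', '1']
Total: 9

9


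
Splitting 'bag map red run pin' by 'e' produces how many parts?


Splitting by 'e' breaks the string at each occurrence of the separator.
Text: 'bag map red run pin'
Parts after split:
  Part 1: 'bag map r'
  Part 2: 'd run pin'
Total parts: 2

2


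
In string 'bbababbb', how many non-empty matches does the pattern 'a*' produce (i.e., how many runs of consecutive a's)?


Pattern 'a*' matches zero or more a's. We want non-empty runs of consecutive a's.
String: 'bbababbb'
Walking through the string to find runs of a's:
  Run 1: positions 2-2 -> 'a'
  Run 2: positions 4-4 -> 'a'
Non-empty runs found: ['a', 'a']
Count: 2

2


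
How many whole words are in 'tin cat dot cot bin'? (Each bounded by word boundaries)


Word boundaries (\b) mark the start/end of each word.
Text: 'tin cat dot cot bin'
Splitting by whitespace:
  Word 1: 'tin'
  Word 2: 'cat'
  Word 3: 'dot'
  Word 4: 'cot'
  Word 5: 'bin'
Total whole words: 5

5


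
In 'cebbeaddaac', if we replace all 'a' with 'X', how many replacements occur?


re.sub('a', 'X', text) replaces every occurrence of 'a' with 'X'.
Text: 'cebbeaddaac'
Scanning for 'a':
  pos 5: 'a' -> replacement #1
  pos 8: 'a' -> replacement #2
  pos 9: 'a' -> replacement #3
Total replacements: 3

3


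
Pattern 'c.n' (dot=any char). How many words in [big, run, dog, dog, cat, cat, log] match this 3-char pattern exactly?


Pattern 'c.n' means: starts with 'c', any single char, ends with 'n'.
Checking each word (must be exactly 3 chars):
  'big' (len=3): no
  'run' (len=3): no
  'dog' (len=3): no
  'dog' (len=3): no
  'cat' (len=3): no
  'cat' (len=3): no
  'log' (len=3): no
Matching words: []
Total: 0

0


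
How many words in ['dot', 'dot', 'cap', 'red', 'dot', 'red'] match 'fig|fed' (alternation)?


Alternation 'fig|fed' matches either 'fig' or 'fed'.
Checking each word:
  'dot' -> no
  'dot' -> no
  'cap' -> no
  'red' -> no
  'dot' -> no
  'red' -> no
Matches: []
Count: 0

0


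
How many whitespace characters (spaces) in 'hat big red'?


\s matches whitespace characters (spaces, tabs, etc.).
Text: 'hat big red'
This text has 3 words separated by spaces.
Number of spaces = number of words - 1 = 3 - 1 = 2

2


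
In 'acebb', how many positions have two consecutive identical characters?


Looking for consecutive identical characters in 'acebb':
  pos 0-1: 'a' vs 'c' -> different
  pos 1-2: 'c' vs 'e' -> different
  pos 2-3: 'e' vs 'b' -> different
  pos 3-4: 'b' vs 'b' -> MATCH ('bb')
Consecutive identical pairs: ['bb']
Count: 1

1


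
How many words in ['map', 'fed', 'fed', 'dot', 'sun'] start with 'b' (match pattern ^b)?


Pattern ^b anchors to start of word. Check which words begin with 'b':
  'map' -> no
  'fed' -> no
  'fed' -> no
  'dot' -> no
  'sun' -> no
Matching words: []
Count: 0

0


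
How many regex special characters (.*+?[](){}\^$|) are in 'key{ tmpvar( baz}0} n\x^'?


Regex special characters are: . * + ? [ ] ( ) { } \ ^ $ |
Scanning 'key{ tmpvar( baz}0} n\x^':
  pos 3: '{' -> SPECIAL
  pos 11: '(' -> SPECIAL
  pos 16: '}' -> SPECIAL
  pos 18: '}' -> SPECIAL
  pos 21: '\' -> SPECIAL
  pos 23: '^' -> SPECIAL
Special chars found: ['{', '(', '}', '}', '\\', '^']
Total: 6

6


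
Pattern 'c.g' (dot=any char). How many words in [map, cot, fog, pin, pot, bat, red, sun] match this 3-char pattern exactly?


Pattern 'c.g' means: starts with 'c', any single char, ends with 'g'.
Checking each word (must be exactly 3 chars):
  'map' (len=3): no
  'cot' (len=3): no
  'fog' (len=3): no
  'pin' (len=3): no
  'pot' (len=3): no
  'bat' (len=3): no
  'red' (len=3): no
  'sun' (len=3): no
Matching words: []
Total: 0

0


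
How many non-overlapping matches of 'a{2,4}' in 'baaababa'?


Pattern 'a{2,4}' matches between 2 and 4 consecutive a's (greedy).
String: 'baaababa'
Finding runs of a's and applying greedy matching:
  Run at pos 1: 'aaa' (length 3)
  Run at pos 5: 'a' (length 1)
  Run at pos 7: 'a' (length 1)
Matches: ['aaa']
Count: 1

1


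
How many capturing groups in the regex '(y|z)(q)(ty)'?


To count capturing groups, count each '(' that starts a group.
Pattern: '(y|z)(q)(ty)'
Walking through the pattern:
  Position 0: '(' -> group #1
  Position 5: '(' -> group #2
  Position 8: '(' -> group #3
Total capturing groups: 3

3


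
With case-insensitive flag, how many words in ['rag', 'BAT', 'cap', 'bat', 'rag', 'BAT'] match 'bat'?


Case-insensitive matching: compare each word's lowercase form to 'bat'.
  'rag' -> lower='rag' -> no
  'BAT' -> lower='bat' -> MATCH
  'cap' -> lower='cap' -> no
  'bat' -> lower='bat' -> MATCH
  'rag' -> lower='rag' -> no
  'BAT' -> lower='bat' -> MATCH
Matches: ['BAT', 'bat', 'BAT']
Count: 3

3


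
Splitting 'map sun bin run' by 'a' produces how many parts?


Splitting by 'a' breaks the string at each occurrence of the separator.
Text: 'map sun bin run'
Parts after split:
  Part 1: 'm'
  Part 2: 'p sun bin run'
Total parts: 2

2


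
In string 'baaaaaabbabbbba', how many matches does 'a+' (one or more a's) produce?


Pattern 'a+' matches one or more consecutive a's.
String: 'baaaaaabbabbbba'
Scanning for runs of a:
  Match 1: 'aaaaaa' (length 6)
  Match 2: 'a' (length 1)
  Match 3: 'a' (length 1)
Total matches: 3

3


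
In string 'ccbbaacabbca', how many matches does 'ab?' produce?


Pattern 'ab?' matches 'a' optionally followed by 'b'.
String: 'ccbbaacabbca'
Scanning left to right for 'a' then checking next char:
  Match 1: 'a' (a not followed by b)
  Match 2: 'a' (a not followed by b)
  Match 3: 'ab' (a followed by b)
  Match 4: 'a' (a not followed by b)
Total matches: 4

4


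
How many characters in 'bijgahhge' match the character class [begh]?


Character class [begh] matches any of: {b, e, g, h}
Scanning string 'bijgahhge' character by character:
  pos 0: 'b' -> MATCH
  pos 1: 'i' -> no
  pos 2: 'j' -> no
  pos 3: 'g' -> MATCH
  pos 4: 'a' -> no
  pos 5: 'h' -> MATCH
  pos 6: 'h' -> MATCH
  pos 7: 'g' -> MATCH
  pos 8: 'e' -> MATCH
Total matches: 6

6


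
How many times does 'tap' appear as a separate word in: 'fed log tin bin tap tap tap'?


Scanning each word for exact match 'tap':
  Word 1: 'fed' -> no
  Word 2: 'log' -> no
  Word 3: 'tin' -> no
  Word 4: 'bin' -> no
  Word 5: 'tap' -> MATCH
  Word 6: 'tap' -> MATCH
  Word 7: 'tap' -> MATCH
Total matches: 3

3


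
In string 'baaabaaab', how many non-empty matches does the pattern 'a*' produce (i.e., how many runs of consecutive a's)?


Pattern 'a*' matches zero or more a's. We want non-empty runs of consecutive a's.
String: 'baaabaaab'
Walking through the string to find runs of a's:
  Run 1: positions 1-3 -> 'aaa'
  Run 2: positions 5-7 -> 'aaa'
Non-empty runs found: ['aaa', 'aaa']
Count: 2

2


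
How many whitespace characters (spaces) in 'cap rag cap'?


\s matches whitespace characters (spaces, tabs, etc.).
Text: 'cap rag cap'
This text has 3 words separated by spaces.
Number of spaces = number of words - 1 = 3 - 1 = 2

2


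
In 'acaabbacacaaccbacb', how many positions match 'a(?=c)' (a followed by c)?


Lookahead 'a(?=c)' matches 'a' only when followed by 'c'.
String: 'acaabbacacaaccbacb'
Checking each position where char is 'a':
  pos 0: 'a' -> MATCH (next='c')
  pos 2: 'a' -> no (next='a')
  pos 3: 'a' -> no (next='b')
  pos 6: 'a' -> MATCH (next='c')
  pos 8: 'a' -> MATCH (next='c')
  pos 10: 'a' -> no (next='a')
  pos 11: 'a' -> MATCH (next='c')
  pos 15: 'a' -> MATCH (next='c')
Matching positions: [0, 6, 8, 11, 15]
Count: 5

5


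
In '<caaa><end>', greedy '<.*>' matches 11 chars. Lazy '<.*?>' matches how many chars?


Greedy '<.*>' tries to match as MUCH as possible.
Lazy '<.*?>' tries to match as LITTLE as possible.

String: '<caaa><end>'
Greedy '<.*>' starts at first '<' and extends to the LAST '>': '<caaa><end>' (11 chars)
Lazy '<.*?>' starts at first '<' and stops at the FIRST '>': '<caaa>' (6 chars)

6


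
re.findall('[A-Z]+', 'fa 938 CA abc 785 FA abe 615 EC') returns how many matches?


Pattern '[A-Z]+' finds one or more uppercase letters.
Text: 'fa 938 CA abc 785 FA abe 615 EC'
Scanning for matches:
  Match 1: 'CA'
  Match 2: 'FA'
  Match 3: 'EC'
Total matches: 3

3


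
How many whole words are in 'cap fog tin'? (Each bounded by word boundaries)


Word boundaries (\b) mark the start/end of each word.
Text: 'cap fog tin'
Splitting by whitespace:
  Word 1: 'cap'
  Word 2: 'fog'
  Word 3: 'tin'
Total whole words: 3

3


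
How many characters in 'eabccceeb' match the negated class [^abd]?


Negated class [^abd] matches any char NOT in {a, b, d}
Scanning 'eabccceeb':
  pos 0: 'e' -> MATCH
  pos 1: 'a' -> no (excluded)
  pos 2: 'b' -> no (excluded)
  pos 3: 'c' -> MATCH
  pos 4: 'c' -> MATCH
  pos 5: 'c' -> MATCH
  pos 6: 'e' -> MATCH
  pos 7: 'e' -> MATCH
  pos 8: 'b' -> no (excluded)
Total matches: 6

6


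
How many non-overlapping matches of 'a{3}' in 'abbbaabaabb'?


Pattern 'a{3}' matches exactly 3 consecutive a's (greedy, non-overlapping).
String: 'abbbaabaabb'
Scanning for runs of a's:
  Run at pos 0: 'a' (length 1) -> 0 match(es)
  Run at pos 4: 'aa' (length 2) -> 0 match(es)
  Run at pos 7: 'aa' (length 2) -> 0 match(es)
Matches found: []
Total: 0

0


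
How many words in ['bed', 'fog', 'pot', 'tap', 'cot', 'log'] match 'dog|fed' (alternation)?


Alternation 'dog|fed' matches either 'dog' or 'fed'.
Checking each word:
  'bed' -> no
  'fog' -> no
  'pot' -> no
  'tap' -> no
  'cot' -> no
  'log' -> no
Matches: []
Count: 0

0


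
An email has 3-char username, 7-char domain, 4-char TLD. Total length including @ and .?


An email address has format: username@domain.tld
Username length: 3
'@' character: 1
Domain length: 7
'.' character: 1
TLD length: 4
Total = 3 + 1 + 7 + 1 + 4 = 16

16


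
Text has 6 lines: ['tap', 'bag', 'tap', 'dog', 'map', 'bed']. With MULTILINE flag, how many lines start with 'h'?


With MULTILINE flag, ^ matches the start of each line.
Lines: ['tap', 'bag', 'tap', 'dog', 'map', 'bed']
Checking which lines start with 'h':
  Line 1: 'tap' -> no
  Line 2: 'bag' -> no
  Line 3: 'tap' -> no
  Line 4: 'dog' -> no
  Line 5: 'map' -> no
  Line 6: 'bed' -> no
Matching lines: []
Count: 0

0


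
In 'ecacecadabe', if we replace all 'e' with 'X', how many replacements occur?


re.sub('e', 'X', text) replaces every occurrence of 'e' with 'X'.
Text: 'ecacecadabe'
Scanning for 'e':
  pos 0: 'e' -> replacement #1
  pos 4: 'e' -> replacement #2
  pos 10: 'e' -> replacement #3
Total replacements: 3

3


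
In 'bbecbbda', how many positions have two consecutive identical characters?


Looking for consecutive identical characters in 'bbecbbda':
  pos 0-1: 'b' vs 'b' -> MATCH ('bb')
  pos 1-2: 'b' vs 'e' -> different
  pos 2-3: 'e' vs 'c' -> different
  pos 3-4: 'c' vs 'b' -> different
  pos 4-5: 'b' vs 'b' -> MATCH ('bb')
  pos 5-6: 'b' vs 'd' -> different
  pos 6-7: 'd' vs 'a' -> different
Consecutive identical pairs: ['bb', 'bb']
Count: 2

2


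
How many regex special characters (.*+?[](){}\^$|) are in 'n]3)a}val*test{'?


Regex special characters are: . * + ? [ ] ( ) { } \ ^ $ |
Scanning 'n]3)a}val*test{':
  pos 1: ']' -> SPECIAL
  pos 3: ')' -> SPECIAL
  pos 5: '}' -> SPECIAL
  pos 9: '*' -> SPECIAL
  pos 14: '{' -> SPECIAL
Special chars found: [']', ')', '}', '*', '{']
Total: 5

5


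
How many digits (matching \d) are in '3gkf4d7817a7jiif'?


\d matches any digit 0-9.
Scanning '3gkf4d7817a7jiif':
  pos 0: '3' -> DIGIT
  pos 4: '4' -> DIGIT
  pos 6: '7' -> DIGIT
  pos 7: '8' -> DIGIT
  pos 8: '1' -> DIGIT
  pos 9: '7' -> DIGIT
  pos 11: '7' -> DIGIT
Digits found: ['3', '4', '7', '8', '1', '7', '7']
Total: 7

7


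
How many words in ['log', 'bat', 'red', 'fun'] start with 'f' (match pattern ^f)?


Pattern ^f anchors to start of word. Check which words begin with 'f':
  'log' -> no
  'bat' -> no
  'red' -> no
  'fun' -> MATCH (starts with 'f')
Matching words: ['fun']
Count: 1

1


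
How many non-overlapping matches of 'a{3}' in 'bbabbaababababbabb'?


Pattern 'a{3}' matches exactly 3 consecutive a's (greedy, non-overlapping).
String: 'bbabbaababababbabb'
Scanning for runs of a's:
  Run at pos 2: 'a' (length 1) -> 0 match(es)
  Run at pos 5: 'aa' (length 2) -> 0 match(es)
  Run at pos 8: 'a' (length 1) -> 0 match(es)
  Run at pos 10: 'a' (length 1) -> 0 match(es)
  Run at pos 12: 'a' (length 1) -> 0 match(es)
  Run at pos 15: 'a' (length 1) -> 0 match(es)
Matches found: []
Total: 0

0


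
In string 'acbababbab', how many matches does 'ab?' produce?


Pattern 'ab?' matches 'a' optionally followed by 'b'.
String: 'acbababbab'
Scanning left to right for 'a' then checking next char:
  Match 1: 'a' (a not followed by b)
  Match 2: 'ab' (a followed by b)
  Match 3: 'ab' (a followed by b)
  Match 4: 'ab' (a followed by b)
Total matches: 4

4


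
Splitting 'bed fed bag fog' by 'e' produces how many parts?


Splitting by 'e' breaks the string at each occurrence of the separator.
Text: 'bed fed bag fog'
Parts after split:
  Part 1: 'b'
  Part 2: 'd f'
  Part 3: 'd bag fog'
Total parts: 3

3


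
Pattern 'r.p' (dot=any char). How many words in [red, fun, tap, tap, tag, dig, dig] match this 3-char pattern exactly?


Pattern 'r.p' means: starts with 'r', any single char, ends with 'p'.
Checking each word (must be exactly 3 chars):
  'red' (len=3): no
  'fun' (len=3): no
  'tap' (len=3): no
  'tap' (len=3): no
  'tag' (len=3): no
  'dig' (len=3): no
  'dig' (len=3): no
Matching words: []
Total: 0

0


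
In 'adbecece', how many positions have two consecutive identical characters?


Looking for consecutive identical characters in 'adbecece':
  pos 0-1: 'a' vs 'd' -> different
  pos 1-2: 'd' vs 'b' -> different
  pos 2-3: 'b' vs 'e' -> different
  pos 3-4: 'e' vs 'c' -> different
  pos 4-5: 'c' vs 'e' -> different
  pos 5-6: 'e' vs 'c' -> different
  pos 6-7: 'c' vs 'e' -> different
Consecutive identical pairs: []
Count: 0

0


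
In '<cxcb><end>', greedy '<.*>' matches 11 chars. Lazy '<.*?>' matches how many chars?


Greedy '<.*>' tries to match as MUCH as possible.
Lazy '<.*?>' tries to match as LITTLE as possible.

String: '<cxcb><end>'
Greedy '<.*>' starts at first '<' and extends to the LAST '>': '<cxcb><end>' (11 chars)
Lazy '<.*?>' starts at first '<' and stops at the FIRST '>': '<cxcb>' (6 chars)

6


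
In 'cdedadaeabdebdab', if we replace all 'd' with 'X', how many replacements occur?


re.sub('d', 'X', text) replaces every occurrence of 'd' with 'X'.
Text: 'cdedadaeabdebdab'
Scanning for 'd':
  pos 1: 'd' -> replacement #1
  pos 3: 'd' -> replacement #2
  pos 5: 'd' -> replacement #3
  pos 10: 'd' -> replacement #4
  pos 13: 'd' -> replacement #5
Total replacements: 5

5


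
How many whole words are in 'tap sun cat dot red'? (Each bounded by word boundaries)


Word boundaries (\b) mark the start/end of each word.
Text: 'tap sun cat dot red'
Splitting by whitespace:
  Word 1: 'tap'
  Word 2: 'sun'
  Word 3: 'cat'
  Word 4: 'dot'
  Word 5: 'red'
Total whole words: 5

5


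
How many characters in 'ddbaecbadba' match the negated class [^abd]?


Negated class [^abd] matches any char NOT in {a, b, d}
Scanning 'ddbaecbadba':
  pos 0: 'd' -> no (excluded)
  pos 1: 'd' -> no (excluded)
  pos 2: 'b' -> no (excluded)
  pos 3: 'a' -> no (excluded)
  pos 4: 'e' -> MATCH
  pos 5: 'c' -> MATCH
  pos 6: 'b' -> no (excluded)
  pos 7: 'a' -> no (excluded)
  pos 8: 'd' -> no (excluded)
  pos 9: 'b' -> no (excluded)
  pos 10: 'a' -> no (excluded)
Total matches: 2

2


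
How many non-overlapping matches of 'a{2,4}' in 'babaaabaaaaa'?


Pattern 'a{2,4}' matches between 2 and 4 consecutive a's (greedy).
String: 'babaaabaaaaa'
Finding runs of a's and applying greedy matching:
  Run at pos 1: 'a' (length 1)
  Run at pos 3: 'aaa' (length 3)
  Run at pos 7: 'aaaaa' (length 5)
Matches: ['aaa', 'aaaa']
Count: 2

2


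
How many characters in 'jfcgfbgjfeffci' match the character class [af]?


Character class [af] matches any of: {a, f}
Scanning string 'jfcgfbgjfeffci' character by character:
  pos 0: 'j' -> no
  pos 1: 'f' -> MATCH
  pos 2: 'c' -> no
  pos 3: 'g' -> no
  pos 4: 'f' -> MATCH
  pos 5: 'b' -> no
  pos 6: 'g' -> no
  pos 7: 'j' -> no
  pos 8: 'f' -> MATCH
  pos 9: 'e' -> no
  pos 10: 'f' -> MATCH
  pos 11: 'f' -> MATCH
  pos 12: 'c' -> no
  pos 13: 'i' -> no
Total matches: 5

5


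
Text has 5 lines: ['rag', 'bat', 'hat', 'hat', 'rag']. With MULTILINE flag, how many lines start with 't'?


With MULTILINE flag, ^ matches the start of each line.
Lines: ['rag', 'bat', 'hat', 'hat', 'rag']
Checking which lines start with 't':
  Line 1: 'rag' -> no
  Line 2: 'bat' -> no
  Line 3: 'hat' -> no
  Line 4: 'hat' -> no
  Line 5: 'rag' -> no
Matching lines: []
Count: 0

0


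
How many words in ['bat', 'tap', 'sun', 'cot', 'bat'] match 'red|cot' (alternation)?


Alternation 'red|cot' matches either 'red' or 'cot'.
Checking each word:
  'bat' -> no
  'tap' -> no
  'sun' -> no
  'cot' -> MATCH
  'bat' -> no
Matches: ['cot']
Count: 1

1


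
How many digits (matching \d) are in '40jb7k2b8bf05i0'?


\d matches any digit 0-9.
Scanning '40jb7k2b8bf05i0':
  pos 0: '4' -> DIGIT
  pos 1: '0' -> DIGIT
  pos 4: '7' -> DIGIT
  pos 6: '2' -> DIGIT
  pos 8: '8' -> DIGIT
  pos 11: '0' -> DIGIT
  pos 12: '5' -> DIGIT
  pos 14: '0' -> DIGIT
Digits found: ['4', '0', '7', '2', '8', '0', '5', '0']
Total: 8

8


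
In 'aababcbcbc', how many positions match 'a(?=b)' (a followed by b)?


Lookahead 'a(?=b)' matches 'a' only when followed by 'b'.
String: 'aababcbcbc'
Checking each position where char is 'a':
  pos 0: 'a' -> no (next='a')
  pos 1: 'a' -> MATCH (next='b')
  pos 3: 'a' -> MATCH (next='b')
Matching positions: [1, 3]
Count: 2

2


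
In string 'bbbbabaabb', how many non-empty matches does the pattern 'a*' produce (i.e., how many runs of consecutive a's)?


Pattern 'a*' matches zero or more a's. We want non-empty runs of consecutive a's.
String: 'bbbbabaabb'
Walking through the string to find runs of a's:
  Run 1: positions 4-4 -> 'a'
  Run 2: positions 6-7 -> 'aa'
Non-empty runs found: ['a', 'aa']
Count: 2

2


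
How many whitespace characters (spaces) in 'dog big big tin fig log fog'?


\s matches whitespace characters (spaces, tabs, etc.).
Text: 'dog big big tin fig log fog'
This text has 7 words separated by spaces.
Number of spaces = number of words - 1 = 7 - 1 = 6

6


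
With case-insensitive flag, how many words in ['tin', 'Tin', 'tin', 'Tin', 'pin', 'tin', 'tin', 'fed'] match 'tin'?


Case-insensitive matching: compare each word's lowercase form to 'tin'.
  'tin' -> lower='tin' -> MATCH
  'Tin' -> lower='tin' -> MATCH
  'tin' -> lower='tin' -> MATCH
  'Tin' -> lower='tin' -> MATCH
  'pin' -> lower='pin' -> no
  'tin' -> lower='tin' -> MATCH
  'tin' -> lower='tin' -> MATCH
  'fed' -> lower='fed' -> no
Matches: ['tin', 'Tin', 'tin', 'Tin', 'tin', 'tin']
Count: 6

6


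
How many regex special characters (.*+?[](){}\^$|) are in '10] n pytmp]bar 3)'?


Regex special characters are: . * + ? [ ] ( ) { } \ ^ $ |
Scanning '10] n pytmp]bar 3)':
  pos 2: ']' -> SPECIAL
  pos 11: ']' -> SPECIAL
  pos 17: ')' -> SPECIAL
Special chars found: [']', ']', ')']
Total: 3

3


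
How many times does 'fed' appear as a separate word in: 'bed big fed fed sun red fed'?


Scanning each word for exact match 'fed':
  Word 1: 'bed' -> no
  Word 2: 'big' -> no
  Word 3: 'fed' -> MATCH
  Word 4: 'fed' -> MATCH
  Word 5: 'sun' -> no
  Word 6: 'red' -> no
  Word 7: 'fed' -> MATCH
Total matches: 3

3


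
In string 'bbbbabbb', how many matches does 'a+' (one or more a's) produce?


Pattern 'a+' matches one or more consecutive a's.
String: 'bbbbabbb'
Scanning for runs of a:
  Match 1: 'a' (length 1)
Total matches: 1

1


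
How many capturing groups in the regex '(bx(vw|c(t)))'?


To count capturing groups, count each '(' that starts a group.
Pattern: '(bx(vw|c(t)))'
Walking through the pattern:
  Position 0: '(' -> group #1
  Position 3: '(' -> group #2
  Position 8: '(' -> group #3
Total capturing groups: 3

3


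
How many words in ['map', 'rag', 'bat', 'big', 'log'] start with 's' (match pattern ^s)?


Pattern ^s anchors to start of word. Check which words begin with 's':
  'map' -> no
  'rag' -> no
  'bat' -> no
  'big' -> no
  'log' -> no
Matching words: []
Count: 0

0


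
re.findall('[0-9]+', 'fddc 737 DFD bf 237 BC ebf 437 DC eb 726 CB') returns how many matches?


Pattern '[0-9]+' finds one or more digits.
Text: 'fddc 737 DFD bf 237 BC ebf 437 DC eb 726 CB'
Scanning for matches:
  Match 1: '737'
  Match 2: '237'
  Match 3: '437'
  Match 4: '726'
Total matches: 4

4


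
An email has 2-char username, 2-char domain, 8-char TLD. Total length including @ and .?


An email address has format: username@domain.tld
Username length: 2
'@' character: 1
Domain length: 2
'.' character: 1
TLD length: 8
Total = 2 + 1 + 2 + 1 + 8 = 14

14


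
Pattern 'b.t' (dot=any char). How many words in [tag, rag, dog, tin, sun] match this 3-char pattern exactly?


Pattern 'b.t' means: starts with 'b', any single char, ends with 't'.
Checking each word (must be exactly 3 chars):
  'tag' (len=3): no
  'rag' (len=3): no
  'dog' (len=3): no
  'tin' (len=3): no
  'sun' (len=3): no
Matching words: []
Total: 0

0


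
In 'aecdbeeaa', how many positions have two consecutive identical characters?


Looking for consecutive identical characters in 'aecdbeeaa':
  pos 0-1: 'a' vs 'e' -> different
  pos 1-2: 'e' vs 'c' -> different
  pos 2-3: 'c' vs 'd' -> different
  pos 3-4: 'd' vs 'b' -> different
  pos 4-5: 'b' vs 'e' -> different
  pos 5-6: 'e' vs 'e' -> MATCH ('ee')
  pos 6-7: 'e' vs 'a' -> different
  pos 7-8: 'a' vs 'a' -> MATCH ('aa')
Consecutive identical pairs: ['ee', 'aa']
Count: 2

2


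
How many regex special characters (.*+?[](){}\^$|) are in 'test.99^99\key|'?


Regex special characters are: . * + ? [ ] ( ) { } \ ^ $ |
Scanning 'test.99^99\key|':
  pos 4: '.' -> SPECIAL
  pos 7: '^' -> SPECIAL
  pos 10: '\' -> SPECIAL
  pos 14: '|' -> SPECIAL
Special chars found: ['.', '^', '\\', '|']
Total: 4

4


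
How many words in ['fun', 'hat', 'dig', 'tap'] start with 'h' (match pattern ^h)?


Pattern ^h anchors to start of word. Check which words begin with 'h':
  'fun' -> no
  'hat' -> MATCH (starts with 'h')
  'dig' -> no
  'tap' -> no
Matching words: ['hat']
Count: 1

1


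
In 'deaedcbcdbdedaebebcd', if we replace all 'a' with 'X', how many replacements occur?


re.sub('a', 'X', text) replaces every occurrence of 'a' with 'X'.
Text: 'deaedcbcdbdedaebebcd'
Scanning for 'a':
  pos 2: 'a' -> replacement #1
  pos 13: 'a' -> replacement #2
Total replacements: 2

2


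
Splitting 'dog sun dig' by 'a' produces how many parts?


Splitting by 'a' breaks the string at each occurrence of the separator.
Text: 'dog sun dig'
Parts after split:
  Part 1: 'dog sun dig'
Total parts: 1

1


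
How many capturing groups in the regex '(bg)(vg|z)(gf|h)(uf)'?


To count capturing groups, count each '(' that starts a group.
Pattern: '(bg)(vg|z)(gf|h)(uf)'
Walking through the pattern:
  Position 0: '(' -> group #1
  Position 4: '(' -> group #2
  Position 10: '(' -> group #3
  Position 16: '(' -> group #4
Total capturing groups: 4

4


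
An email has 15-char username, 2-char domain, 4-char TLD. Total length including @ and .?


An email address has format: username@domain.tld
Username length: 15
'@' character: 1
Domain length: 2
'.' character: 1
TLD length: 4
Total = 15 + 1 + 2 + 1 + 4 = 23

23


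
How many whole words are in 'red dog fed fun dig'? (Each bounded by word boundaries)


Word boundaries (\b) mark the start/end of each word.
Text: 'red dog fed fun dig'
Splitting by whitespace:
  Word 1: 'red'
  Word 2: 'dog'
  Word 3: 'fed'
  Word 4: 'fun'
  Word 5: 'dig'
Total whole words: 5

5


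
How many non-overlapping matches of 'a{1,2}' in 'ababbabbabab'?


Pattern 'a{1,2}' matches between 1 and 2 consecutive a's (greedy).
String: 'ababbabbabab'
Finding runs of a's and applying greedy matching:
  Run at pos 0: 'a' (length 1)
  Run at pos 2: 'a' (length 1)
  Run at pos 5: 'a' (length 1)
  Run at pos 8: 'a' (length 1)
  Run at pos 10: 'a' (length 1)
Matches: ['a', 'a', 'a', 'a', 'a']
Count: 5

5


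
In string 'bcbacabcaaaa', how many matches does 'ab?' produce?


Pattern 'ab?' matches 'a' optionally followed by 'b'.
String: 'bcbacabcaaaa'
Scanning left to right for 'a' then checking next char:
  Match 1: 'a' (a not followed by b)
  Match 2: 'ab' (a followed by b)
  Match 3: 'a' (a not followed by b)
  Match 4: 'a' (a not followed by b)
  Match 5: 'a' (a not followed by b)
  Match 6: 'a' (a not followed by b)
Total matches: 6

6


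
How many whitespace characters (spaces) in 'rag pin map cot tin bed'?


\s matches whitespace characters (spaces, tabs, etc.).
Text: 'rag pin map cot tin bed'
This text has 6 words separated by spaces.
Number of spaces = number of words - 1 = 6 - 1 = 5

5


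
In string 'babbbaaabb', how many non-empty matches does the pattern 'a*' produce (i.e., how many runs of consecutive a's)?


Pattern 'a*' matches zero or more a's. We want non-empty runs of consecutive a's.
String: 'babbbaaabb'
Walking through the string to find runs of a's:
  Run 1: positions 1-1 -> 'a'
  Run 2: positions 5-7 -> 'aaa'
Non-empty runs found: ['a', 'aaa']
Count: 2

2


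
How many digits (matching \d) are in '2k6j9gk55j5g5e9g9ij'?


\d matches any digit 0-9.
Scanning '2k6j9gk55j5g5e9g9ij':
  pos 0: '2' -> DIGIT
  pos 2: '6' -> DIGIT
  pos 4: '9' -> DIGIT
  pos 7: '5' -> DIGIT
  pos 8: '5' -> DIGIT
  pos 10: '5' -> DIGIT
  pos 12: '5' -> DIGIT
  pos 14: '9' -> DIGIT
  pos 16: '9' -> DIGIT
Digits found: ['2', '6', '9', '5', '5', '5', '5', '9', '9']
Total: 9

9


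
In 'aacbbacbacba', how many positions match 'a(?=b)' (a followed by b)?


Lookahead 'a(?=b)' matches 'a' only when followed by 'b'.
String: 'aacbbacbacba'
Checking each position where char is 'a':
  pos 0: 'a' -> no (next='a')
  pos 1: 'a' -> no (next='c')
  pos 5: 'a' -> no (next='c')
  pos 8: 'a' -> no (next='c')
Matching positions: []
Count: 0

0


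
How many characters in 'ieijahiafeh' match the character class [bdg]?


Character class [bdg] matches any of: {b, d, g}
Scanning string 'ieijahiafeh' character by character:
  pos 0: 'i' -> no
  pos 1: 'e' -> no
  pos 2: 'i' -> no
  pos 3: 'j' -> no
  pos 4: 'a' -> no
  pos 5: 'h' -> no
  pos 6: 'i' -> no
  pos 7: 'a' -> no
  pos 8: 'f' -> no
  pos 9: 'e' -> no
  pos 10: 'h' -> no
Total matches: 0

0
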